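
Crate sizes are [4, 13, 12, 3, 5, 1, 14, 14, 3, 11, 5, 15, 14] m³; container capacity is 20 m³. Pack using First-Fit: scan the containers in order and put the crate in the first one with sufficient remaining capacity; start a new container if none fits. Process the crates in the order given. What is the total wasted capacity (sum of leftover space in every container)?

26

container 1: place 4 m³, 16 m³ left
container 1: place 13 m³, 3 m³ left
container 2: place 12 m³, 8 m³ left
container 1: place 3 m³, 0 m³ left
container 2: place 5 m³, 3 m³ left
container 2: place 1 m³, 2 m³ left
container 3: place 14 m³, 6 m³ left
container 4: place 14 m³, 6 m³ left
container 3: place 3 m³, 3 m³ left
container 5: place 11 m³, 9 m³ left
container 4: place 5 m³, 1 m³ left
container 6: place 15 m³, 5 m³ left
container 7: place 14 m³, 6 m³ left
7 containers × 20 m³ = 140 m³; used 114 m³; unused 26 m³.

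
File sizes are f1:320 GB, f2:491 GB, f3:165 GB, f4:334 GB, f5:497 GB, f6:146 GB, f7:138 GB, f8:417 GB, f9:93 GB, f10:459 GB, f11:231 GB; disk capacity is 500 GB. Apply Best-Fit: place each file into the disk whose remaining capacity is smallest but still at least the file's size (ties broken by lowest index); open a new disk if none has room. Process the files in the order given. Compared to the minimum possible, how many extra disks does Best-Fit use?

0

Best-Fit: [320,165] [491] [334,146] [497] [138,93,231] [417] [459] → 7 disks.
Total size 3291 GB; any packing needs at least ⌈3291/500⌉ = 7 disks.
So 7 is already optimal.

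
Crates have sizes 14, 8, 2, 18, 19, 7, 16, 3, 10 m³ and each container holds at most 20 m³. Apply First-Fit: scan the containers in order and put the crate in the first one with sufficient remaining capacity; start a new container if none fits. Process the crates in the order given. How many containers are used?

Put 14 m³ in container 1; 6 m³ remain.
Put 8 m³ in container 2; 12 m³ remain.
Put 2 m³ in container 1; 4 m³ remain.
Put 18 m³ in container 3; 2 m³ remain.
Put 19 m³ in container 4; 1 m³ remain.
Put 7 m³ in container 2; 5 m³ remain.
Put 16 m³ in container 5; 4 m³ remain.
Put 3 m³ in container 1; 1 m³ remain.
Put 10 m³ in container 6; 10 m³ remain.

6 containers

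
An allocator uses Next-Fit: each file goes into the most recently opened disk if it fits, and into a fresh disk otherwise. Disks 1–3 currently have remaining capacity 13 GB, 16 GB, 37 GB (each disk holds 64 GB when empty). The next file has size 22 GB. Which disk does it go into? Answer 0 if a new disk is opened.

Next-Fit only looks at disk 3, which has 37 GB free.
22 GB fits there.

3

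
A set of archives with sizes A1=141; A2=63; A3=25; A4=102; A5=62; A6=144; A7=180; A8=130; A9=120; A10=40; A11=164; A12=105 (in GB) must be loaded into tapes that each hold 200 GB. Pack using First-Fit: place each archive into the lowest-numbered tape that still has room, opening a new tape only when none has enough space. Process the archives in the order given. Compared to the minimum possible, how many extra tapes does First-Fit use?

0

First-Fit: [141,25] [63,102] [62,130] [144,40] [180] [120] [164] [105] → 8 tapes.
8 archives exceed 100 GB (half the capacity), and no two of those can share a tape, so at least 8 tapes are needed.
So 8 is already optimal.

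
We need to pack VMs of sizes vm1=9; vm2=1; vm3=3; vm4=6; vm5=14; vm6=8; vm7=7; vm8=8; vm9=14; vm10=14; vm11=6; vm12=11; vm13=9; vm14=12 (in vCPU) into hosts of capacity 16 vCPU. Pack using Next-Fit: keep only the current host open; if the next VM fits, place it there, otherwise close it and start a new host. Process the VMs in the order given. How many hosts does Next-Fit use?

11

Put vm1 (9 vCPU) in host 1; 7 vCPU remain.
Put vm2 (1 vCPU) in host 1; 6 vCPU remain.
Put vm3 (3 vCPU) in host 1; 3 vCPU remain.
Put vm4 (6 vCPU) in host 2; 10 vCPU remain.
Put vm5 (14 vCPU) in host 3; 2 vCPU remain.
Put vm6 (8 vCPU) in host 4; 8 vCPU remain.
Put vm7 (7 vCPU) in host 4; 1 vCPU remain.
Put vm8 (8 vCPU) in host 5; 8 vCPU remain.
Put vm9 (14 vCPU) in host 6; 2 vCPU remain.
Put vm10 (14 vCPU) in host 7; 2 vCPU remain.
Put vm11 (6 vCPU) in host 8; 10 vCPU remain.
Put vm12 (11 vCPU) in host 9; 5 vCPU remain.
Put vm13 (9 vCPU) in host 10; 7 vCPU remain.
Put vm14 (12 vCPU) in host 11; 4 vCPU remain.
Final hosts: [9,1,3] [6] [14] [8,7] [8] [14] [14] [6] [11] [9] [12].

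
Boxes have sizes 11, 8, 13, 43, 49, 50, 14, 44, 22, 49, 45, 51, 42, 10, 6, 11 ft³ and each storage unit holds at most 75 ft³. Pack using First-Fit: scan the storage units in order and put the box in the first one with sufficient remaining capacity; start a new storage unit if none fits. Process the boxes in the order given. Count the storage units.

Put 11 ft³ in storage unit 1; 64 ft³ remain.
Put 8 ft³ in storage unit 1; 56 ft³ remain.
Put 13 ft³ in storage unit 1; 43 ft³ remain.
Put 43 ft³ in storage unit 1; 0 ft³ remain.
Put 49 ft³ in storage unit 2; 26 ft³ remain.
Put 50 ft³ in storage unit 3; 25 ft³ remain.
Put 14 ft³ in storage unit 2; 12 ft³ remain.
Put 44 ft³ in storage unit 4; 31 ft³ remain.
Put 22 ft³ in storage unit 3; 3 ft³ remain.
Put 49 ft³ in storage unit 5; 26 ft³ remain.
Put 45 ft³ in storage unit 6; 30 ft³ remain.
Put 51 ft³ in storage unit 7; 24 ft³ remain.
Put 42 ft³ in storage unit 8; 33 ft³ remain.
Put 10 ft³ in storage unit 2; 2 ft³ remain.
Put 6 ft³ in storage unit 4; 25 ft³ remain.
Put 11 ft³ in storage unit 4; 14 ft³ remain.
Final storage units: [11,8,13,43] [49,14,10] [50,22] [44,6,11] [49] [45] [51] [42].

8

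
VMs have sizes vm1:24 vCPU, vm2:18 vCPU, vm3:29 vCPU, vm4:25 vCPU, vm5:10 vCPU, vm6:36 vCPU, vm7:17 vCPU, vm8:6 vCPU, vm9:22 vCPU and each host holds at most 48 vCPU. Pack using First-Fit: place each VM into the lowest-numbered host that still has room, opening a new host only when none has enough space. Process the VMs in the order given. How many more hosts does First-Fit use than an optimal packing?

First-Fit: [24,18,6] [29,10] [25,17] [36] [22] → 5 hosts.
Total size 187 vCPU; any packing needs at least ⌈187/48⌉ = 4 hosts.
An optimal packing achieves that bound: [36,10] [29,18] [25,22] [24,17,6] → 4 hosts.
Excess: 5 − 4 = 1.

1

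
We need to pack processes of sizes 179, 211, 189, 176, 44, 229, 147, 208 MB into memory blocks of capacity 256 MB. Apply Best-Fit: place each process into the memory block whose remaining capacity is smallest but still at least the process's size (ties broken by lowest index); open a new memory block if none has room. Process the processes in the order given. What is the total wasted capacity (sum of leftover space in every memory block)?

179 MB → memory block 1 (remaining 77 MB)
211 MB → memory block 2 (remaining 45 MB)
189 MB → memory block 3 (remaining 67 MB)
176 MB → memory block 4 (remaining 80 MB)
44 MB → memory block 2 (remaining 1 MB)
229 MB → memory block 5 (remaining 27 MB)
147 MB → memory block 6 (remaining 109 MB)
208 MB → memory block 7 (remaining 48 MB)
7 memory blocks × 256 MB = 1792 MB; used 1383 MB; unused 409 MB.

409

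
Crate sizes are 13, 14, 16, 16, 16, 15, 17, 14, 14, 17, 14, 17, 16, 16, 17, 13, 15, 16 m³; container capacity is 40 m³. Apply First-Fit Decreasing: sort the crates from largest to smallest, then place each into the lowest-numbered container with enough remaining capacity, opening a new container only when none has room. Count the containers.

Sorted descending: 17, 17, 17, 17, 16, 16, 16, 16, 16, 16, 15, 15, 14, 14, 14, 14, 13, 13.
17 m³ → container 1 (remaining 23 m³)
17 m³ → container 1 (remaining 6 m³)
17 m³ → container 2 (remaining 23 m³)
17 m³ → container 2 (remaining 6 m³)
16 m³ → container 3 (remaining 24 m³)
16 m³ → container 3 (remaining 8 m³)
16 m³ → container 4 (remaining 24 m³)
16 m³ → container 4 (remaining 8 m³)
16 m³ → container 5 (remaining 24 m³)
16 m³ → container 5 (remaining 8 m³)
15 m³ → container 6 (remaining 25 m³)
15 m³ → container 6 (remaining 10 m³)
14 m³ → container 7 (remaining 26 m³)
14 m³ → container 7 (remaining 12 m³)
14 m³ → container 8 (remaining 26 m³)
14 m³ → container 8 (remaining 12 m³)
13 m³ → container 9 (remaining 27 m³)
13 m³ → container 9 (remaining 14 m³)

9 containers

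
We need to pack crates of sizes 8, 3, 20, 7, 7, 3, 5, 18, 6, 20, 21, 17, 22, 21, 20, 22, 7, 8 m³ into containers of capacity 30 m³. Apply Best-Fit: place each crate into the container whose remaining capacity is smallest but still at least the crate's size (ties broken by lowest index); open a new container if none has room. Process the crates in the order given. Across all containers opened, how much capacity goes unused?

65

8 m³ → container 1 (remaining 22 m³)
3 m³ → container 1 (remaining 19 m³)
20 m³ → container 2 (remaining 10 m³)
7 m³ → container 2 (remaining 3 m³)
7 m³ → container 1 (remaining 12 m³)
3 m³ → container 2 (remaining 0 m³)
5 m³ → container 1 (remaining 7 m³)
18 m³ → container 3 (remaining 12 m³)
6 m³ → container 1 (remaining 1 m³)
20 m³ → container 4 (remaining 10 m³)
21 m³ → container 5 (remaining 9 m³)
17 m³ → container 6 (remaining 13 m³)
22 m³ → container 7 (remaining 8 m³)
21 m³ → container 8 (remaining 9 m³)
20 m³ → container 9 (remaining 10 m³)
22 m³ → container 10 (remaining 8 m³)
7 m³ → container 7 (remaining 1 m³)
8 m³ → container 10 (remaining 0 m³)
10 containers × 30 m³ = 300 m³; used 235 m³; unused 65 m³.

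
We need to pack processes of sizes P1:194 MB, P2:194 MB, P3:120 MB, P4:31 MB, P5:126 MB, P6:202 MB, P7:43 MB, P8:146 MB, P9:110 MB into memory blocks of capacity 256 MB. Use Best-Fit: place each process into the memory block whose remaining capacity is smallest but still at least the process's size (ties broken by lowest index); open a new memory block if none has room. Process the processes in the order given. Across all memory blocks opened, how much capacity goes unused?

114

P1 (194 MB) → memory block 1 (remaining 62 MB)
P2 (194 MB) → memory block 2 (remaining 62 MB)
P3 (120 MB) → memory block 3 (remaining 136 MB)
P4 (31 MB) → memory block 1 (remaining 31 MB)
P5 (126 MB) → memory block 3 (remaining 10 MB)
P6 (202 MB) → memory block 4 (remaining 54 MB)
P7 (43 MB) → memory block 4 (remaining 11 MB)
P8 (146 MB) → memory block 5 (remaining 110 MB)
P9 (110 MB) → memory block 5 (remaining 0 MB)
5 memory blocks × 256 MB = 1280 MB; used 1166 MB; unused 114 MB.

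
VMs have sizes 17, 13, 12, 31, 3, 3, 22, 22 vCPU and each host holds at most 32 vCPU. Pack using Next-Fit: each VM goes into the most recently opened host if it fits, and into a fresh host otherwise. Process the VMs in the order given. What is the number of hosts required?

host 1: place 17 vCPU, 15 vCPU left
host 1: place 13 vCPU, 2 vCPU left
host 2: place 12 vCPU, 20 vCPU left
host 3: place 31 vCPU, 1 vCPU left
host 4: place 3 vCPU, 29 vCPU left
host 4: place 3 vCPU, 26 vCPU left
host 4: place 22 vCPU, 4 vCPU left
host 5: place 22 vCPU, 10 vCPU left

5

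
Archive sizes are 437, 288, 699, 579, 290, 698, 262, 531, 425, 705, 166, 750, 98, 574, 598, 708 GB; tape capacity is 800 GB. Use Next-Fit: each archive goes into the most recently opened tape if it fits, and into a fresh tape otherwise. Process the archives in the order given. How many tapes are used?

13 tapes

Put 437 GB in tape 1; 363 GB remain.
Put 288 GB in tape 1; 75 GB remain.
Put 699 GB in tape 2; 101 GB remain.
Put 579 GB in tape 3; 221 GB remain.
Put 290 GB in tape 4; 510 GB remain.
Put 698 GB in tape 5; 102 GB remain.
Put 262 GB in tape 6; 538 GB remain.
Put 531 GB in tape 6; 7 GB remain.
Put 425 GB in tape 7; 375 GB remain.
Put 705 GB in tape 8; 95 GB remain.
Put 166 GB in tape 9; 634 GB remain.
Put 750 GB in tape 10; 50 GB remain.
Put 98 GB in tape 11; 702 GB remain.
Put 574 GB in tape 11; 128 GB remain.
Put 598 GB in tape 12; 202 GB remain.
Put 708 GB in tape 13; 92 GB remain.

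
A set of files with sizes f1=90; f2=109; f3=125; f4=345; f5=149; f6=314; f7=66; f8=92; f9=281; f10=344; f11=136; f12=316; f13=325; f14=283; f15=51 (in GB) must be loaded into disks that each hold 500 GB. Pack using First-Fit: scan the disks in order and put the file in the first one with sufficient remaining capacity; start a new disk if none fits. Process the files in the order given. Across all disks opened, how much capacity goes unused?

974

f1 (90 GB) → disk 1 (remaining 410 GB)
f2 (109 GB) → disk 1 (remaining 301 GB)
f3 (125 GB) → disk 1 (remaining 176 GB)
f4 (345 GB) → disk 2 (remaining 155 GB)
f5 (149 GB) → disk 1 (remaining 27 GB)
f6 (314 GB) → disk 3 (remaining 186 GB)
f7 (66 GB) → disk 2 (remaining 89 GB)
f8 (92 GB) → disk 3 (remaining 94 GB)
f9 (281 GB) → disk 4 (remaining 219 GB)
f10 (344 GB) → disk 5 (remaining 156 GB)
f11 (136 GB) → disk 4 (remaining 83 GB)
f12 (316 GB) → disk 6 (remaining 184 GB)
f13 (325 GB) → disk 7 (remaining 175 GB)
f14 (283 GB) → disk 8 (remaining 217 GB)
f15 (51 GB) → disk 2 (remaining 38 GB)
8 disks × 500 GB = 4000 GB; used 3026 GB; unused 974 GB.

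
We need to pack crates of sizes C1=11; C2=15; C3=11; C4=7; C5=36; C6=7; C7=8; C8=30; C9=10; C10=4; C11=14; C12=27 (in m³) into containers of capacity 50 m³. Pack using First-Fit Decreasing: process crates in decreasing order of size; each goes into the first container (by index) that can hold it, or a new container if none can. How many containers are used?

4

Sorted descending: 36, 30, 27, 15, 14, 11, 11, 10, 8, 7, 7, 4.
Put 36 m³ in container 1; 14 m³ remain.
Put 30 m³ in container 2; 20 m³ remain.
Put 27 m³ in container 3; 23 m³ remain.
Put 15 m³ in container 2; 5 m³ remain.
Put 14 m³ in container 1; 0 m³ remain.
Put 11 m³ in container 3; 12 m³ remain.
Put 11 m³ in container 3; 1 m³ remain.
Put 10 m³ in container 4; 40 m³ remain.
Put 8 m³ in container 4; 32 m³ remain.
Put 7 m³ in container 4; 25 m³ remain.
Put 7 m³ in container 4; 18 m³ remain.
Put 4 m³ in container 2; 1 m³ remain.
Final containers: [36,14] [30,15,4] [27,11,11] [10,8,7,7].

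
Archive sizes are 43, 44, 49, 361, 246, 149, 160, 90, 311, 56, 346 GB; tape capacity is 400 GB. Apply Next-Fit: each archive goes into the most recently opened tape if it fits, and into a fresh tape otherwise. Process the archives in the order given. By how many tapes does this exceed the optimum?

Next-Fit: [43,44,49] [361] [246,149] [160,90] [311,56] [346] → 6 tapes.
Total size 1855 GB; any packing needs at least ⌈1855/400⌉ = 5 tapes.
An optimal packing achieves that bound: [361] [346,49] [311,56] [246,149] [160,90,44,43] → 5 tapes.
Excess: 6 − 5 = 1.

1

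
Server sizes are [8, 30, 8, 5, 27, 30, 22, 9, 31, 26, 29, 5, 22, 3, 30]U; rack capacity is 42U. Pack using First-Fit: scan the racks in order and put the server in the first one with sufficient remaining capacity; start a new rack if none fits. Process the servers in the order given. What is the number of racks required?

Put 8U in rack 1; 34U remain.
Put 30U in rack 1; 4U remain.
Put 8U in rack 2; 34U remain.
Put 5U in rack 2; 29U remain.
Put 27U in rack 2; 2U remain.
Put 30U in rack 3; 12U remain.
Put 22U in rack 4; 20U remain.
Put 9U in rack 3; 3U remain.
Put 31U in rack 5; 11U remain.
Put 26U in rack 6; 16U remain.
Put 29U in rack 7; 13U remain.
Put 5U in rack 4; 15U remain.
Put 22U in rack 8; 20U remain.
Put 3U in rack 1; 1U remain.
Put 30U in rack 9; 12U remain.

9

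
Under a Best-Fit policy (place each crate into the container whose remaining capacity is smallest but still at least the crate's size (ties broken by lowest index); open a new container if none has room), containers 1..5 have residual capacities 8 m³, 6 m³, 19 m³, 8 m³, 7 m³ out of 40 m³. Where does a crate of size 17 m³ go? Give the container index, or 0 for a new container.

3

Containers with room: container 3 (19 m³).
Tightest fit is container 3 with 19 m³ free.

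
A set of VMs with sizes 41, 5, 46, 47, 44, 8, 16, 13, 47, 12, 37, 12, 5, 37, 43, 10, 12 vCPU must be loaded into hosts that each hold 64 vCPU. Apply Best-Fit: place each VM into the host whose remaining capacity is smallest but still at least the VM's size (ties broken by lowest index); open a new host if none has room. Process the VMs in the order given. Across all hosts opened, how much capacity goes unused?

host 1: place 41 vCPU, 23 vCPU left
host 1: place 5 vCPU, 18 vCPU left
host 2: place 46 vCPU, 18 vCPU left
host 3: place 47 vCPU, 17 vCPU left
host 4: place 44 vCPU, 20 vCPU left
host 3: place 8 vCPU, 9 vCPU left
host 1: place 16 vCPU, 2 vCPU left
host 2: place 13 vCPU, 5 vCPU left
host 5: place 47 vCPU, 17 vCPU left
host 5: place 12 vCPU, 5 vCPU left
host 6: place 37 vCPU, 27 vCPU left
host 4: place 12 vCPU, 8 vCPU left
host 2: place 5 vCPU, 0 vCPU left
host 7: place 37 vCPU, 27 vCPU left
host 8: place 43 vCPU, 21 vCPU left
host 8: place 10 vCPU, 11 vCPU left
host 6: place 12 vCPU, 15 vCPU left
8 hosts × 64 vCPU = 512 vCPU; used 435 vCPU; unused 77 vCPU.

77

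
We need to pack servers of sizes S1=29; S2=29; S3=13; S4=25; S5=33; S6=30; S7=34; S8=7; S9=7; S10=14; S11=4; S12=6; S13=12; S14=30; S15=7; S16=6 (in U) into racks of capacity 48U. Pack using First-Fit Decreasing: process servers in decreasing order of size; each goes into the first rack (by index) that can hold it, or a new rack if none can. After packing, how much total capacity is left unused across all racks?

50

Sorted descending: 34, 33, 30, 30, 29, 29, 25, 14, 13, 12, 7, 7, 7, 6, 6, 4.
Put 34U in rack 1; 14U remain.
Put 33U in rack 2; 15U remain.
Put 30U in rack 3; 18U remain.
Put 30U in rack 4; 18U remain.
Put 29U in rack 5; 19U remain.
Put 29U in rack 6; 19U remain.
Put 25U in rack 7; 23U remain.
Put 14U in rack 1; 0U remain.
Put 13U in rack 2; 2U remain.
Put 12U in rack 3; 6U remain.
Put 7U in rack 4; 11U remain.
Put 7U in rack 4; 4U remain.
Put 7U in rack 5; 12U remain.
Put 6U in rack 3; 0U remain.
Put 6U in rack 5; 6U remain.
Put 4U in rack 4; 0U remain.
7 racks × 48U = 336U; used 286U; unused 50U.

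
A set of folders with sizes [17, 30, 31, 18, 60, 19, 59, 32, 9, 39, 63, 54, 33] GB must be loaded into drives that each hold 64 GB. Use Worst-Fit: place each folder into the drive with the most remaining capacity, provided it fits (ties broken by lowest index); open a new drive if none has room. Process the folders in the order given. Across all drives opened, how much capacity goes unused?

112

17 GB → drive 1 (remaining 47 GB)
30 GB → drive 1 (remaining 17 GB)
31 GB → drive 2 (remaining 33 GB)
18 GB → drive 2 (remaining 15 GB)
60 GB → drive 3 (remaining 4 GB)
19 GB → drive 4 (remaining 45 GB)
59 GB → drive 5 (remaining 5 GB)
32 GB → drive 4 (remaining 13 GB)
9 GB → drive 1 (remaining 8 GB)
39 GB → drive 6 (remaining 25 GB)
63 GB → drive 7 (remaining 1 GB)
54 GB → drive 8 (remaining 10 GB)
33 GB → drive 9 (remaining 31 GB)
9 drives × 64 GB = 576 GB; used 464 GB; unused 112 GB.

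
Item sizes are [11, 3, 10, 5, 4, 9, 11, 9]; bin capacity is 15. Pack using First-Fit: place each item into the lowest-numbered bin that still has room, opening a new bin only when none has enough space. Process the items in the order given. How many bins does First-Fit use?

11 → bin 1 (remaining 4)
3 → bin 1 (remaining 1)
10 → bin 2 (remaining 5)
5 → bin 2 (remaining 0)
4 → bin 3 (remaining 11)
9 → bin 3 (remaining 2)
11 → bin 4 (remaining 4)
9 → bin 5 (remaining 6)
Final bins: [11,3] [10,5] [4,9] [11] [9].

5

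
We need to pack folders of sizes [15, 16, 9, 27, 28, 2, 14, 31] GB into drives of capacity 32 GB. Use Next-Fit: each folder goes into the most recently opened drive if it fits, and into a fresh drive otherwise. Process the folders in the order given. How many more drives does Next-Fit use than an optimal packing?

Next-Fit: [15,16] [9] [27] [28,2] [14] [31] → 6 drives.
Total size 142 GB; any packing needs at least ⌈142/32⌉ = 5 drives.
An optimal packing achieves that bound: [31] [28,2] [27] [16,15] [14,9] → 5 drives.
Excess: 6 − 5 = 1.

1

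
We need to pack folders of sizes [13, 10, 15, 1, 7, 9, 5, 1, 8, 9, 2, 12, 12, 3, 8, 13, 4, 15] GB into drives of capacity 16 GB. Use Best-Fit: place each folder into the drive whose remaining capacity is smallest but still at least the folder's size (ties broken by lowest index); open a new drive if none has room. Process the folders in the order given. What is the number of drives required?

13 GB → drive 1 (remaining 3 GB)
10 GB → drive 2 (remaining 6 GB)
15 GB → drive 3 (remaining 1 GB)
1 GB → drive 3 (remaining 0 GB)
7 GB → drive 4 (remaining 9 GB)
9 GB → drive 4 (remaining 0 GB)
5 GB → drive 2 (remaining 1 GB)
1 GB → drive 2 (remaining 0 GB)
8 GB → drive 5 (remaining 8 GB)
9 GB → drive 6 (remaining 7 GB)
2 GB → drive 1 (remaining 1 GB)
12 GB → drive 7 (remaining 4 GB)
12 GB → drive 8 (remaining 4 GB)
3 GB → drive 7 (remaining 1 GB)
8 GB → drive 5 (remaining 0 GB)
13 GB → drive 9 (remaining 3 GB)
4 GB → drive 8 (remaining 0 GB)
15 GB → drive 10 (remaining 1 GB)
Final drives: [13,2] [10,5,1] [15,1] [7,9] [8,8] [9] [12,3] [12,4] [13] [15].

10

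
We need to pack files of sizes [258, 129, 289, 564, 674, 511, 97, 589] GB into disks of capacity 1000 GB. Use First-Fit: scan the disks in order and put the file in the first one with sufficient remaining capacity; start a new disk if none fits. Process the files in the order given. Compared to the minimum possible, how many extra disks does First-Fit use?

First-Fit: [258,129,289,97] [564] [674] [511] [589] → 5 disks.
Total size 3111 GB; any packing needs at least ⌈3111/1000⌉ = 4 disks.
An optimal packing achieves that bound: [674,289] [589,258,129] [564,97] [511] → 4 disks.
Excess: 5 − 4 = 1.

1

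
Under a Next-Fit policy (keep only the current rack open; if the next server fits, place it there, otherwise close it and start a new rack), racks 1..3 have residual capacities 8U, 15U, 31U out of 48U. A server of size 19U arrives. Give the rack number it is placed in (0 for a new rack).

Next-Fit only looks at rack 3, which has 31U free.
19U fits there.

3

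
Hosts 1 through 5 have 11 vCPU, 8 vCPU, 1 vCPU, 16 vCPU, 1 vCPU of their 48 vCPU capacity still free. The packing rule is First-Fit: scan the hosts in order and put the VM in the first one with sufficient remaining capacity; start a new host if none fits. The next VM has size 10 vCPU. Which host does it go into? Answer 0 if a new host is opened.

1

Hosts with room: host 1 (11 vCPU), host 4 (16 vCPU).
The first with room is host 1.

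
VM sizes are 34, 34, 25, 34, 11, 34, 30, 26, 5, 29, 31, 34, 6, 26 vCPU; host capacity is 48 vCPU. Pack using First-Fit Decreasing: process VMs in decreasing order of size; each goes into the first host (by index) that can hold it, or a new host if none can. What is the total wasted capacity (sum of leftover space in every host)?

169

Sorted descending: 34, 34, 34, 34, 34, 31, 30, 29, 26, 26, 25, 11, 6, 5.
Put 34 vCPU in host 1; 14 vCPU remain.
Put 34 vCPU in host 2; 14 vCPU remain.
Put 34 vCPU in host 3; 14 vCPU remain.
Put 34 vCPU in host 4; 14 vCPU remain.
Put 34 vCPU in host 5; 14 vCPU remain.
Put 31 vCPU in host 6; 17 vCPU remain.
Put 30 vCPU in host 7; 18 vCPU remain.
Put 29 vCPU in host 8; 19 vCPU remain.
Put 26 vCPU in host 9; 22 vCPU remain.
Put 26 vCPU in host 10; 22 vCPU remain.
Put 25 vCPU in host 11; 23 vCPU remain.
Put 11 vCPU in host 1; 3 vCPU remain.
Put 6 vCPU in host 2; 8 vCPU remain.
Put 5 vCPU in host 2; 3 vCPU remain.
11 hosts × 48 vCPU = 528 vCPU; used 359 vCPU; unused 169 vCPU.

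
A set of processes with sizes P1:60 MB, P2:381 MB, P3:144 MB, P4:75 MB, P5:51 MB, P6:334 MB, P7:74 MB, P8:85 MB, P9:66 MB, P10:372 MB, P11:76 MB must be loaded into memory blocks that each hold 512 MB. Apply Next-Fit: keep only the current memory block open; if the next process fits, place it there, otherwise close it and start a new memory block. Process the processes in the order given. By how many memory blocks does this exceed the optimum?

Next-Fit: [60,381] [144,75,51] [334,74,85] [66,372] [76] → 5 memory blocks.
Total size 1718 MB; any packing needs at least ⌈1718/512⌉ = 4 memory blocks.
An optimal packing achieves that bound: [381,85] [372,76,60] [334,144] [75,74,66,51] → 4 memory blocks.
Excess: 5 − 4 = 1.

1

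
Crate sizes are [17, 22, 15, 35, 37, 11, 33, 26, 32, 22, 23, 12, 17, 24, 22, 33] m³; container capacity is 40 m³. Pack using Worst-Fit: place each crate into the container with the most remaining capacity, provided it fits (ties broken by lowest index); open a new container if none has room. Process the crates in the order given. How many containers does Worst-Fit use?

Put 17 m³ in container 1; 23 m³ remain.
Put 22 m³ in container 1; 1 m³ remain.
Put 15 m³ in container 2; 25 m³ remain.
Put 35 m³ in container 3; 5 m³ remain.
Put 37 m³ in container 4; 3 m³ remain.
Put 11 m³ in container 2; 14 m³ remain.
Put 33 m³ in container 5; 7 m³ remain.
Put 26 m³ in container 6; 14 m³ remain.
Put 32 m³ in container 7; 8 m³ remain.
Put 22 m³ in container 8; 18 m³ remain.
Put 23 m³ in container 9; 17 m³ remain.
Put 12 m³ in container 8; 6 m³ remain.
Put 17 m³ in container 9; 0 m³ remain.
Put 24 m³ in container 10; 16 m³ remain.
Put 22 m³ in container 11; 18 m³ remain.
Put 33 m³ in container 12; 7 m³ remain.
Final containers: [17,22] [15,11] [35] [37] [33] [26] [32] [22,12] [23,17] [24] [22] [33].

12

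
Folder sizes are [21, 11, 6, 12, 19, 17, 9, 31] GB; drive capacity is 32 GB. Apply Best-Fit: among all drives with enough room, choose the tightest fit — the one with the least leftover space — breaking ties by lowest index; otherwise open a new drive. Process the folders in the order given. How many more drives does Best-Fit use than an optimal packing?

Best-Fit: [21,11] [6,12] [19,9] [17] [31] → 5 drives.
Total size 126 GB; any packing needs at least ⌈126/32⌉ = 4 drives.
An optimal packing achieves that bound: [31] [21,11] [19,12] [17,9,6] → 4 drives.
Excess: 5 − 4 = 1.

1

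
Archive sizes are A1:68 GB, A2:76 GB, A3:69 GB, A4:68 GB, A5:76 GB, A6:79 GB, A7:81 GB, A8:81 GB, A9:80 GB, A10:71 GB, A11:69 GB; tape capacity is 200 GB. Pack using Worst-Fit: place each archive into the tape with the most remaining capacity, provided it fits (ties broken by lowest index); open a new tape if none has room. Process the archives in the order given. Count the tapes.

Put A1 (68 GB) in tape 1; 132 GB remain.
Put A2 (76 GB) in tape 1; 56 GB remain.
Put A3 (69 GB) in tape 2; 131 GB remain.
Put A4 (68 GB) in tape 2; 63 GB remain.
Put A5 (76 GB) in tape 3; 124 GB remain.
Put A6 (79 GB) in tape 3; 45 GB remain.
Put A7 (81 GB) in tape 4; 119 GB remain.
Put A8 (81 GB) in tape 4; 38 GB remain.
Put A9 (80 GB) in tape 5; 120 GB remain.
Put A10 (71 GB) in tape 5; 49 GB remain.
Put A11 (69 GB) in tape 6; 131 GB remain.

6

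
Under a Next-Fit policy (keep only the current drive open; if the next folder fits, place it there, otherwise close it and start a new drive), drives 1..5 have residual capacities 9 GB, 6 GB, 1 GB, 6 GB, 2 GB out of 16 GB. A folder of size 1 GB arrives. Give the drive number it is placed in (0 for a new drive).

5

Next-Fit only looks at drive 5, which has 2 GB free.
1 GB fits there.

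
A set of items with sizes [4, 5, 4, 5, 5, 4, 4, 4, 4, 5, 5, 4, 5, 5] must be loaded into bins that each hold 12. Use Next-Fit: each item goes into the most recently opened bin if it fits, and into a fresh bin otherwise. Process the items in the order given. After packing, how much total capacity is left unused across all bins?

bin 1: place 4, 8 left
bin 1: place 5, 3 left
bin 2: place 4, 8 left
bin 2: place 5, 3 left
bin 3: place 5, 7 left
bin 3: place 4, 3 left
bin 4: place 4, 8 left
bin 4: place 4, 4 left
bin 4: place 4, 0 left
bin 5: place 5, 7 left
bin 5: place 5, 2 left
bin 6: place 4, 8 left
bin 6: place 5, 3 left
bin 7: place 5, 7 left
7 bins × 12 = 84; used 63; unused 21.

21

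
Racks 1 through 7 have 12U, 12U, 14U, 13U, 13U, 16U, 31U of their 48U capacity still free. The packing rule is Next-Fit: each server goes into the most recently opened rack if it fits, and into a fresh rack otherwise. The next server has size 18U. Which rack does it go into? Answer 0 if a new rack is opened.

Next-Fit only looks at rack 7, which has 31U free.
18U fits there.

7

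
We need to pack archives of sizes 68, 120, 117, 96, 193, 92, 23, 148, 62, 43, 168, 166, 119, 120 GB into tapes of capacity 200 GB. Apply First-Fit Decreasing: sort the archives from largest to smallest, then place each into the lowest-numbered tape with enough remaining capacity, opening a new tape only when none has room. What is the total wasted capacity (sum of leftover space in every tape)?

Sorted descending: 193, 168, 166, 148, 120, 120, 119, 117, 96, 92, 68, 62, 43, 23.
Put 193 GB in tape 1; 7 GB remain.
Put 168 GB in tape 2; 32 GB remain.
Put 166 GB in tape 3; 34 GB remain.
Put 148 GB in tape 4; 52 GB remain.
Put 120 GB in tape 5; 80 GB remain.
Put 120 GB in tape 6; 80 GB remain.
Put 119 GB in tape 7; 81 GB remain.
Put 117 GB in tape 8; 83 GB remain.
Put 96 GB in tape 9; 104 GB remain.
Put 92 GB in tape 9; 12 GB remain.
Put 68 GB in tape 5; 12 GB remain.
Put 62 GB in tape 6; 18 GB remain.
Put 43 GB in tape 4; 9 GB remain.
Put 23 GB in tape 2; 9 GB remain.
9 tapes × 200 GB = 1800 GB; used 1535 GB; unused 265 GB.

265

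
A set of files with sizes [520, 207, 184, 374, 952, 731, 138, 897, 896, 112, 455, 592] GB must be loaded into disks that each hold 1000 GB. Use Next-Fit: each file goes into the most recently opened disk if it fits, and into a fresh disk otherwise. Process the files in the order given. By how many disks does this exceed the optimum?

1

Next-Fit: [520,207,184] [374] [952] [731,138] [897] [896] [112,455] [592] → 8 disks.
Total size 6058 GB; any packing needs at least ⌈6058/1000⌉ = 7 disks.
An optimal packing achieves that bound: [952] [897] [896] [731,207] [592,374] [520,455] [184,138,112] → 7 disks.
Excess: 8 − 7 = 1.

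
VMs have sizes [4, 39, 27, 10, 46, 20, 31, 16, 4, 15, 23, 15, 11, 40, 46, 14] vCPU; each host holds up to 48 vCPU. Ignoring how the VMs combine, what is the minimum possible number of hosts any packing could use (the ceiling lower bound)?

8

Total size = 4 + 39 + 27 + 10 + 46 + 20 + 31 + 16 + 4 + 15 + 23 + 15 + 11 + 40 + 46 + 14 = 361 vCPU.
⌈361 / 48⌉ = 8.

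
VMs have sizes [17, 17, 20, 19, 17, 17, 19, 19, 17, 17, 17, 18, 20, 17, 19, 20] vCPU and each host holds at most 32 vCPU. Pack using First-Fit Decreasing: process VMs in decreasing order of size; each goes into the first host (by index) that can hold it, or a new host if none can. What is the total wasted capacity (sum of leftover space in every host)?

Sorted descending: 20, 20, 20, 19, 19, 19, 19, 18, 17, 17, 17, 17, 17, 17, 17, 17.
20 vCPU → host 1 (remaining 12 vCPU)
20 vCPU → host 2 (remaining 12 vCPU)
20 vCPU → host 3 (remaining 12 vCPU)
19 vCPU → host 4 (remaining 13 vCPU)
19 vCPU → host 5 (remaining 13 vCPU)
19 vCPU → host 6 (remaining 13 vCPU)
19 vCPU → host 7 (remaining 13 vCPU)
18 vCPU → host 8 (remaining 14 vCPU)
17 vCPU → host 9 (remaining 15 vCPU)
17 vCPU → host 10 (remaining 15 vCPU)
17 vCPU → host 11 (remaining 15 vCPU)
17 vCPU → host 12 (remaining 15 vCPU)
17 vCPU → host 13 (remaining 15 vCPU)
17 vCPU → host 14 (remaining 15 vCPU)
17 vCPU → host 15 (remaining 15 vCPU)
17 vCPU → host 16 (remaining 15 vCPU)
16 hosts × 32 vCPU = 512 vCPU; used 290 vCPU; unused 222 vCPU.

222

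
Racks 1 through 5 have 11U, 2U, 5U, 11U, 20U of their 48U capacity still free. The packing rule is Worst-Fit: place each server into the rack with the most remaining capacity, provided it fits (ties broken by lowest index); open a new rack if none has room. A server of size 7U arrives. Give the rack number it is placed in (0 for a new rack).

5

Racks with room: rack 1 (11U), rack 4 (11U), rack 5 (20U).
Most room is rack 5 with 20U free.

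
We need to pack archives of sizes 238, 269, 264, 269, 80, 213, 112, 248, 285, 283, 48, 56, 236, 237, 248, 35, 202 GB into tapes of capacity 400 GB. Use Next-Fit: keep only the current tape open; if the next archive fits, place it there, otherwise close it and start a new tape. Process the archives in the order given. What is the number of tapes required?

12

Put 238 GB in tape 1; 162 GB remain.
Put 269 GB in tape 2; 131 GB remain.
Put 264 GB in tape 3; 136 GB remain.
Put 269 GB in tape 4; 131 GB remain.
Put 80 GB in tape 4; 51 GB remain.
Put 213 GB in tape 5; 187 GB remain.
Put 112 GB in tape 5; 75 GB remain.
Put 248 GB in tape 6; 152 GB remain.
Put 285 GB in tape 7; 115 GB remain.
Put 283 GB in tape 8; 117 GB remain.
Put 48 GB in tape 8; 69 GB remain.
Put 56 GB in tape 8; 13 GB remain.
Put 236 GB in tape 9; 164 GB remain.
Put 237 GB in tape 10; 163 GB remain.
Put 248 GB in tape 11; 152 GB remain.
Put 35 GB in tape 11; 117 GB remain.
Put 202 GB in tape 12; 198 GB remain.
Final tapes: [238] [269] [264] [269,80] [213,112] [248] [285] [283,48,56] [236] [237] [248,35] [202].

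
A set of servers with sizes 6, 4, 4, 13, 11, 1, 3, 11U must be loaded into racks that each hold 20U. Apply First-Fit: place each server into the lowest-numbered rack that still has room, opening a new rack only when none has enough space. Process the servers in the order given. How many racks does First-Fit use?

rack 1: place 6U, 14U left
rack 1: place 4U, 10U left
rack 1: place 4U, 6U left
rack 2: place 13U, 7U left
rack 3: place 11U, 9U left
rack 1: place 1U, 5U left
rack 1: place 3U, 2U left
rack 4: place 11U, 9U left
Final racks: [6,4,4,1,3] [13] [11] [11].

4 racks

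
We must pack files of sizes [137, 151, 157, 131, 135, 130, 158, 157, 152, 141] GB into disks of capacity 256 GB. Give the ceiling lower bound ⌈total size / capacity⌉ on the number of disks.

6 disks

Total size = 137 + 151 + 157 + 131 + 135 + 130 + 158 + 157 + 152 + 141 = 1449 GB.
⌈1449 / 256⌉ = 6.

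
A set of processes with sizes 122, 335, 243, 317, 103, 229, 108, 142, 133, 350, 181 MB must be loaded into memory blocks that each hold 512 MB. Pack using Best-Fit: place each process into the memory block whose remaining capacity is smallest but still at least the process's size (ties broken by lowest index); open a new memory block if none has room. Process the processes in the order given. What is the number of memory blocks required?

6

Put 122 MB in memory block 1; 390 MB remain.
Put 335 MB in memory block 1; 55 MB remain.
Put 243 MB in memory block 2; 269 MB remain.
Put 317 MB in memory block 3; 195 MB remain.
Put 103 MB in memory block 3; 92 MB remain.
Put 229 MB in memory block 2; 40 MB remain.
Put 108 MB in memory block 4; 404 MB remain.
Put 142 MB in memory block 4; 262 MB remain.
Put 133 MB in memory block 4; 129 MB remain.
Put 350 MB in memory block 5; 162 MB remain.
Put 181 MB in memory block 6; 331 MB remain.
Final memory blocks: [122,335] [243,229] [317,103] [108,142,133] [350] [181].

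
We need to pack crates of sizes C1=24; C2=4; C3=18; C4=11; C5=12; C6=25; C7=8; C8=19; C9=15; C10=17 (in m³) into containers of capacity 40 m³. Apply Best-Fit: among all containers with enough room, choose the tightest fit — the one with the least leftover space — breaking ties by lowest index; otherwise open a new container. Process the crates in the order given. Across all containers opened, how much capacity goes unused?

7

Put C1 (24 m³) in container 1; 16 m³ remain.
Put C2 (4 m³) in container 1; 12 m³ remain.
Put C3 (18 m³) in container 2; 22 m³ remain.
Put C4 (11 m³) in container 1; 1 m³ remain.
Put C5 (12 m³) in container 2; 10 m³ remain.
Put C6 (25 m³) in container 3; 15 m³ remain.
Put C7 (8 m³) in container 2; 2 m³ remain.
Put C8 (19 m³) in container 4; 21 m³ remain.
Put C9 (15 m³) in container 3; 0 m³ remain.
Put C10 (17 m³) in container 4; 4 m³ remain.
4 containers × 40 m³ = 160 m³; used 153 m³; unused 7 m³.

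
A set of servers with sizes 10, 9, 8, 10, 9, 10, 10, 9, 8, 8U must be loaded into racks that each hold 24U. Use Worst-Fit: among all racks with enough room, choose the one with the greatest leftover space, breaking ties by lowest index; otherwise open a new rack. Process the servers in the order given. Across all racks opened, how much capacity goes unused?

29

10U → rack 1 (remaining 14U)
9U → rack 1 (remaining 5U)
8U → rack 2 (remaining 16U)
10U → rack 2 (remaining 6U)
9U → rack 3 (remaining 15U)
10U → rack 3 (remaining 5U)
10U → rack 4 (remaining 14U)
9U → rack 4 (remaining 5U)
8U → rack 5 (remaining 16U)
8U → rack 5 (remaining 8U)
5 racks × 24U = 120U; used 91U; unused 29U.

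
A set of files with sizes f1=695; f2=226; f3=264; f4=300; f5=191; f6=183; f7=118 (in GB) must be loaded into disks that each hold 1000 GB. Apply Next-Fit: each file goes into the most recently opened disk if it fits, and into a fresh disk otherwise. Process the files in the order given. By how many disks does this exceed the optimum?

Next-Fit: [695,226] [264,300,191,183] [118] → 3 disks.
Total size 1977 GB; any packing needs at least ⌈1977/1000⌉ = 2 disks.
An optimal packing achieves that bound: [695,300] [264,226,191,183,118] → 2 disks.
Excess: 3 − 2 = 1.

1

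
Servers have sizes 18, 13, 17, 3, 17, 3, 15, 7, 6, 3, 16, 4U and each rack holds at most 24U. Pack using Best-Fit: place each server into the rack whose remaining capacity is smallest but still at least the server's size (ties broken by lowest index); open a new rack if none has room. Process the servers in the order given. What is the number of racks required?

Put 18U in rack 1; 6U remain.
Put 13U in rack 2; 11U remain.
Put 17U in rack 3; 7U remain.
Put 3U in rack 1; 3U remain.
Put 17U in rack 4; 7U remain.
Put 3U in rack 1; 0U remain.
Put 15U in rack 5; 9U remain.
Put 7U in rack 3; 0U remain.
Put 6U in rack 4; 1U remain.
Put 3U in rack 5; 6U remain.
Put 16U in rack 6; 8U remain.
Put 4U in rack 5; 2U remain.

6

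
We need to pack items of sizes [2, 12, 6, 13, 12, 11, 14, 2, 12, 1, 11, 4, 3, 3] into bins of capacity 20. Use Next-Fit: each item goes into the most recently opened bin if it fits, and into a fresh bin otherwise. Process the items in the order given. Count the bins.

8

2 → bin 1 (remaining 18)
12 → bin 1 (remaining 6)
6 → bin 1 (remaining 0)
13 → bin 2 (remaining 7)
12 → bin 3 (remaining 8)
11 → bin 4 (remaining 9)
14 → bin 5 (remaining 6)
2 → bin 5 (remaining 4)
12 → bin 6 (remaining 8)
1 → bin 6 (remaining 7)
11 → bin 7 (remaining 9)
4 → bin 7 (remaining 5)
3 → bin 7 (remaining 2)
3 → bin 8 (remaining 17)
Final bins: [2,12,6] [13] [12] [11] [14,2] [12,1] [11,4,3] [3].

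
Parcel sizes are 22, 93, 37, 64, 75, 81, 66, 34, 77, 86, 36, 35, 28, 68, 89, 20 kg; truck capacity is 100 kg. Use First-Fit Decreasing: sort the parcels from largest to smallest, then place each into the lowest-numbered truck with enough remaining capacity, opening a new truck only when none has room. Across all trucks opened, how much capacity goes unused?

Sorted descending: 93, 89, 86, 81, 77, 75, 68, 66, 64, 37, 36, 35, 34, 28, 22, 20.
93 kg → truck 1 (remaining 7 kg)
89 kg → truck 2 (remaining 11 kg)
86 kg → truck 3 (remaining 14 kg)
81 kg → truck 4 (remaining 19 kg)
77 kg → truck 5 (remaining 23 kg)
75 kg → truck 6 (remaining 25 kg)
68 kg → truck 7 (remaining 32 kg)
66 kg → truck 8 (remaining 34 kg)
64 kg → truck 9 (remaining 36 kg)
37 kg → truck 10 (remaining 63 kg)
36 kg → truck 9 (remaining 0 kg)
35 kg → truck 10 (remaining 28 kg)
34 kg → truck 8 (remaining 0 kg)
28 kg → truck 7 (remaining 4 kg)
22 kg → truck 5 (remaining 1 kg)
20 kg → truck 6 (remaining 5 kg)
10 trucks × 100 kg = 1000 kg; used 911 kg; unused 89 kg.

89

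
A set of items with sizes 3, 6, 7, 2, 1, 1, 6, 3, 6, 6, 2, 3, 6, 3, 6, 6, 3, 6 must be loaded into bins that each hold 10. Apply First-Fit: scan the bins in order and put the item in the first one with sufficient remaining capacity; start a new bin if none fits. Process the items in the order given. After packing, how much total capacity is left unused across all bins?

14

3 → bin 1 (remaining 7)
6 → bin 1 (remaining 1)
7 → bin 2 (remaining 3)
2 → bin 2 (remaining 1)
1 → bin 1 (remaining 0)
1 → bin 2 (remaining 0)
6 → bin 3 (remaining 4)
3 → bin 3 (remaining 1)
6 → bin 4 (remaining 4)
6 → bin 5 (remaining 4)
2 → bin 4 (remaining 2)
3 → bin 5 (remaining 1)
6 → bin 6 (remaining 4)
3 → bin 6 (remaining 1)
6 → bin 7 (remaining 4)
6 → bin 8 (remaining 4)
3 → bin 7 (remaining 1)
6 → bin 9 (remaining 4)
9 bins × 10 = 90; used 76; unused 14.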